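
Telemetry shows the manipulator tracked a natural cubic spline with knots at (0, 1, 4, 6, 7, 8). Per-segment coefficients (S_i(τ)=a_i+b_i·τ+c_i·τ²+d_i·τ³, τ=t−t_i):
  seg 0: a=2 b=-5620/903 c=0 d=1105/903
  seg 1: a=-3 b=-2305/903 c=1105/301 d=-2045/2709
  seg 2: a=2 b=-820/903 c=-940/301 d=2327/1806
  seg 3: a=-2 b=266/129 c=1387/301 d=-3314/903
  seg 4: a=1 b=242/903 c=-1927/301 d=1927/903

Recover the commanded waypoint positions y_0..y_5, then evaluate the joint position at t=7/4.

y_0=2 y_1=-3 y_2=2 y_3=-2 y_4=1 y_5=-3
S(7/4) = -61027/19264

y_0 = S_0(0) = a_0 = 2
y_1 = S_1(0) = a_1 = -3
y_2 = S_2(0) = a_2 = 2
y_3 = S_3(0) = a_3 = -2
y_4 = S_4(0) = a_4 = 1
y_5 = S_4(1) = -3
t_q=7/4 is in segment 1 (τ=3/4); S_1(τ)=-61027/19264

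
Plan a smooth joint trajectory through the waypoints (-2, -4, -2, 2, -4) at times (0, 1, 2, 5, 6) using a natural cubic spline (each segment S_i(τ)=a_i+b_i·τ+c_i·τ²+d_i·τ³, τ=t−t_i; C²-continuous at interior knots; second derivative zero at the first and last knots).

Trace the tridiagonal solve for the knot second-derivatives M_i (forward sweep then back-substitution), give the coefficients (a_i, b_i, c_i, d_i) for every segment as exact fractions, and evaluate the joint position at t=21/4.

Δ: Δ0=-2, Δ1=2, Δ2=4/3, Δ3=-6
row 1: diag=4, rhs=24; c'=1/4, d'=6
row 2: denom=8−1·1/4=31/4; d'=(-4−1·6)/(31/4)=-40/31
row 3: denom=8−3·12/31=212/31; d'=(-44−3·-40/31)/(212/31)=-311/53
back: M3=-311/53
back: M2=-40/31−12/31·-311/53=52/53
back: M1=6−1/4·52/53=305/53
M: M0=0, M1=305/53, M2=52/53, M3=-311/53, M4=0
seg 0: a=-2, c=M0/2=0, d=(M1−M0)/(6·1)=305/318, b=Δ0−h0·(2M0+M1)/6=-941/318
seg 1: a=-4, c=M1/2=305/106, d=(M2−M1)/(6·1)=-253/318, b=Δ1−h1·(2M1+M2)/6=-13/159
seg 2: a=-2, c=M2/2=26/53, d=(M3−M2)/(6·3)=-121/318, b=Δ2−h2·(2M2+M3)/6=1045/318
seg 3: a=2, c=M3/2=-311/106, d=(M4−M3)/(6·1)=311/318, b=Δ3−h3·(2M3+M4)/6=-643/159
t_q=21/4 → seg 3, τ=1/4; S=2+-643/159·τ+-311/106·τ²+311/318·τ³=5569/6784

  seg 0: a=-2 b=-941/318 c=0 d=305/318
  seg 1: a=-4 b=-13/159 c=305/106 d=-253/318
  seg 2: a=-2 b=1045/318 c=26/53 d=-121/318
  seg 3: a=2 b=-643/159 c=-311/106 d=311/318
S(21/4) = 5569/6784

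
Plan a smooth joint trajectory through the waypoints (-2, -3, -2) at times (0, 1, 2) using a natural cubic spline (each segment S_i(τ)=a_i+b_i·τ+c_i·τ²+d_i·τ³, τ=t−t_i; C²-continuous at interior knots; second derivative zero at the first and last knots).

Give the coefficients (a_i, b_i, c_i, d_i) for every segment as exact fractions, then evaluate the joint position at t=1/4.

  seg 0: a=-2 b=-3/2 c=0 d=1/2
  seg 1: a=-3 b=0 c=3/2 d=-1/2
S(1/4) = -303/128

Δ: Δ0=-1, Δ1=1
row 1: diag=4, rhs=12; c'=1/4, d'=3
back: M1=3
M: M0=0, M1=3, M2=0
seg 0: a=-2, c=M0/2=0, d=(M1−M0)/(6·1)=1/2, b=Δ0−h0·(2M0+M1)/6=-3/2
seg 1: a=-3, c=M1/2=3/2, d=(M2−M1)/(6·1)=-1/2, b=Δ1−h1·(2M1+M2)/6=0
t_q=1/4 → seg 0, τ=1/4; S=-2+-3/2·τ+0·τ²+1/2·τ³=-303/128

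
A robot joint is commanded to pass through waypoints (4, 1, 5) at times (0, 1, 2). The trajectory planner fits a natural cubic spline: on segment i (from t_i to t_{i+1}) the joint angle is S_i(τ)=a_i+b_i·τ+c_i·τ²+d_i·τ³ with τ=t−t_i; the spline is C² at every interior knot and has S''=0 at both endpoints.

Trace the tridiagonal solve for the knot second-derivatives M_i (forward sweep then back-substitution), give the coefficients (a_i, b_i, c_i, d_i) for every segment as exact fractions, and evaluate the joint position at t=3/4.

Δ: Δ0=-3, Δ1=4
row 1: diag=4, rhs=42; c'=1/4, d'=21/2
back: M1=21/2
M: M0=0, M1=21/2, M2=0
seg 0: a=4, c=M0/2=0, d=(M1−M0)/(6·1)=7/4, b=Δ0−h0·(2M0+M1)/6=-19/4
seg 1: a=1, c=M1/2=21/4, d=(M2−M1)/(6·1)=-7/4, b=Δ1−h1·(2M1+M2)/6=1/2
t_q=3/4 → seg 0, τ=3/4; S=4+-19/4·τ+0·τ²+7/4·τ³=301/256

  seg 0: a=4 b=-19/4 c=0 d=7/4
  seg 1: a=1 b=1/2 c=21/4 d=-7/4
S(3/4) = 301/256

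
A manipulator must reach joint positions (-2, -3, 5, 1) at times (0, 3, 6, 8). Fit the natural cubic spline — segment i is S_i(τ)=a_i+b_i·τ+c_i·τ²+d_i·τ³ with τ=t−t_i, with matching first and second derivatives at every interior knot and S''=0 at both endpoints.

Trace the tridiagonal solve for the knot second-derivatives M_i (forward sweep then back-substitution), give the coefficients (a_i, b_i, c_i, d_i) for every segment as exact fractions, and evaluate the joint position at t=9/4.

Δ: Δ0=-1/3, Δ1=8/3, Δ2=-2
row 1: diag=12, rhs=18; c'=1/4, d'=3/2
row 2: denom=10−3·1/4=37/4; d'=(-28−3·3/2)/(37/4)=-130/37
back: M2=-130/37
back: M1=3/2−1/4·-130/37=88/37
M: M0=0, M1=88/37, M2=-130/37, M3=0
seg 0: a=-2, c=M0/2=0, d=(M1−M0)/(6·3)=44/333, b=Δ0−h0·(2M0+M1)/6=-169/111
seg 1: a=-3, c=M1/2=44/37, d=(M2−M1)/(6·3)=-109/333, b=Δ1−h1·(2M1+M2)/6=227/111
seg 2: a=5, c=M2/2=-65/37, d=(M3−M2)/(6·2)=65/222, b=Δ2−h2·(2M2+M3)/6=38/111
t_q=9/4 → seg 0, τ=9/4; S=-2+-169/111·τ+0·τ²+44/333·τ³=-2321/592

  seg 0: a=-2 b=-169/111 c=0 d=44/333
  seg 1: a=-3 b=227/111 c=44/37 d=-109/333
  seg 2: a=5 b=38/111 c=-65/37 d=65/222
S(9/4) = -2321/592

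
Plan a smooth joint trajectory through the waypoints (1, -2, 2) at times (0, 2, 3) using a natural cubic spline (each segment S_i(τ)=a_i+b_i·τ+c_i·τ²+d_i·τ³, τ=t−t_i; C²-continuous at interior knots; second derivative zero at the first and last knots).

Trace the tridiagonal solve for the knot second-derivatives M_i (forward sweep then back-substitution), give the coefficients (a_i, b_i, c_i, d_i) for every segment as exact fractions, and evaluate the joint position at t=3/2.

  seg 0: a=1 b=-10/3 c=0 d=11/24
  seg 1: a=-2 b=13/6 c=11/4 d=-11/12
S(3/2) = -157/64

Δ: Δ0=-3/2, Δ1=4
row 1: diag=6, rhs=33; c'=1/6, d'=11/2
back: M1=11/2
M: M0=0, M1=11/2, M2=0
seg 0: a=1, c=M0/2=0, d=(M1−M0)/(6·2)=11/24, b=Δ0−h0·(2M0+M1)/6=-10/3
seg 1: a=-2, c=M1/2=11/4, d=(M2−M1)/(6·1)=-11/12, b=Δ1−h1·(2M1+M2)/6=13/6
t_q=3/2 → seg 0, τ=3/2; S=1+-10/3·τ+0·τ²+11/24·τ³=-157/64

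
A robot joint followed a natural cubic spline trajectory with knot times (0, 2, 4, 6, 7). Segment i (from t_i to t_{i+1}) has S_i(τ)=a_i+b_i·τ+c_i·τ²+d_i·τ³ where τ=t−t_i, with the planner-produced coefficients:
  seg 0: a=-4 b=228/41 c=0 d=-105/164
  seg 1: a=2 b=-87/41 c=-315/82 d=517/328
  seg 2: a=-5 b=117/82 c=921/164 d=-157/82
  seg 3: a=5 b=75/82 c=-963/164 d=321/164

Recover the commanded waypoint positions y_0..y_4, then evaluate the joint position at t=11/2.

y_0=-4 y_1=2 y_2=-5 y_3=5 y_4=2
S(11/2) = 1087/328

y_0 = S_0(0) = a_0 = -4
y_1 = S_1(0) = a_1 = 2
y_2 = S_2(0) = a_2 = -5
y_3 = S_3(0) = a_3 = 5
y_4 = S_3(1) = 2
t_q=11/2 is in segment 2 (τ=3/2); S_2(τ)=1087/328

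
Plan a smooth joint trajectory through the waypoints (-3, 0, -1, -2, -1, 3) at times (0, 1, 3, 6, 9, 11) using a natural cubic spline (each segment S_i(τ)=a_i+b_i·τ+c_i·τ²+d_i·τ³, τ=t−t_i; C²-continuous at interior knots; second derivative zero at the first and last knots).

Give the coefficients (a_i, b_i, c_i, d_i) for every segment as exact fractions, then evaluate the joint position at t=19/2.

  seg 0: a=-3 b=625/172 c=0 d=-109/172
  seg 1: a=0 b=149/86 c=-327/172 d=135/344
  seg 2: a=-1 b=-50/43 c=39/86 d=-137/2322
  seg 3: a=-2 b=-3/86 c=-10/129 d=155/2322
  seg 4: a=-1 b=56/43 c=45/86 d=-15/172
S(19/2) = -315/1376

Δ: Δ0=3, Δ1=-1/2, Δ2=-1/3, Δ3=1/3, Δ4=2
row 1: diag=6, rhs=-21; c'=1/3, d'=-7/2
row 2: denom=10−2·1/3=28/3; d'=(1−2·-7/2)/(28/3)=6/7
row 3: denom=12−3·9/28=309/28; d'=(4−3·6/7)/(309/28)=40/309
row 4: denom=10−3·28/103=946/103; d'=(10−3·40/309)/(946/103)=45/43
back: M4=45/43
back: M3=40/309−28/103·45/43=-20/129
back: M2=6/7−9/28·-20/129=39/43
back: M1=-7/2−1/3·39/43=-327/86
M: M0=0, M1=-327/86, M2=39/43, M3=-20/129, M4=45/43, M5=0
seg 0: a=-3, c=M0/2=0, d=(M1−M0)/(6·1)=-109/172, b=Δ0−h0·(2M0+M1)/6=625/172
seg 1: a=0, c=M1/2=-327/172, d=(M2−M1)/(6·2)=135/344, b=Δ1−h1·(2M1+M2)/6=149/86
seg 2: a=-1, c=M2/2=39/86, d=(M3−M2)/(6·3)=-137/2322, b=Δ2−h2·(2M2+M3)/6=-50/43
seg 3: a=-2, c=M3/2=-10/129, d=(M4−M3)/(6·3)=155/2322, b=Δ3−h3·(2M3+M4)/6=-3/86
seg 4: a=-1, c=M4/2=45/86, d=(M5−M4)/(6·2)=-15/172, b=Δ4−h4·(2M4+M5)/6=56/43
t_q=19/2 → seg 4, τ=1/2; S=-1+56/43·τ+45/86·τ²+-15/172·τ³=-315/1376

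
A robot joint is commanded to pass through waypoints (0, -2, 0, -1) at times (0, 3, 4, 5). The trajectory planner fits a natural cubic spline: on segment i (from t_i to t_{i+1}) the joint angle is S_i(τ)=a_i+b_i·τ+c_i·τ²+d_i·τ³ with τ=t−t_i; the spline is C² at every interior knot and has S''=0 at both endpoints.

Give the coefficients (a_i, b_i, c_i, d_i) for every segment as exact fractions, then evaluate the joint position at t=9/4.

Δ: Δ0=-2/3, Δ1=2, Δ2=-1
row 1: diag=8, rhs=16; c'=1/8, d'=2
row 2: denom=4−1·1/8=31/8; d'=(-18−1·2)/(31/8)=-160/31
back: M2=-160/31
back: M1=2−1/8·-160/31=82/31
M: M0=0, M1=82/31, M2=-160/31, M3=0
seg 0: a=0, c=M0/2=0, d=(M1−M0)/(6·3)=41/279, b=Δ0−h0·(2M0+M1)/6=-185/93
seg 1: a=-2, c=M1/2=41/31, d=(M2−M1)/(6·1)=-121/93, b=Δ1−h1·(2M1+M2)/6=184/93
seg 2: a=0, c=M2/2=-80/31, d=(M3−M2)/(6·1)=80/93, b=Δ2−h2·(2M2+M3)/6=67/93
t_q=9/4 → seg 0, τ=9/4; S=0+-185/93·τ+0·τ²+41/279·τ³=-5559/1984

  seg 0: a=0 b=-185/93 c=0 d=41/279
  seg 1: a=-2 b=184/93 c=41/31 d=-121/93
  seg 2: a=0 b=67/93 c=-80/31 d=80/93
S(9/4) = -5559/1984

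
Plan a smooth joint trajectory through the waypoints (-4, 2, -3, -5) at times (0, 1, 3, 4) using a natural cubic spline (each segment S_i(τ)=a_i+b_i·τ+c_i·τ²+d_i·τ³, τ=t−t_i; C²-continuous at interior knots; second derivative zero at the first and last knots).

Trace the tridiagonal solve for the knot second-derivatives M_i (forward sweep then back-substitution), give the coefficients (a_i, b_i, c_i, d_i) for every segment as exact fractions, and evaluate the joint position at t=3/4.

Δ: Δ0=6, Δ1=-5/2, Δ2=-2
row 1: diag=6, rhs=-51; c'=1/3, d'=-17/2
row 2: denom=6−2·1/3=16/3; d'=(3−2·-17/2)/(16/3)=15/4
back: M2=15/4
back: M1=-17/2−1/3·15/4=-39/4
M: M0=0, M1=-39/4, M2=15/4, M3=0
seg 0: a=-4, c=M0/2=0, d=(M1−M0)/(6·1)=-13/8, b=Δ0−h0·(2M0+M1)/6=61/8
seg 1: a=2, c=M1/2=-39/8, d=(M2−M1)/(6·2)=9/8, b=Δ1−h1·(2M1+M2)/6=11/4
seg 2: a=-3, c=M2/2=15/8, d=(M3−M2)/(6·1)=-5/8, b=Δ2−h2·(2M2+M3)/6=-13/4
t_q=3/4 → seg 0, τ=3/4; S=-4+61/8·τ+0·τ²+-13/8·τ³=529/512

  seg 0: a=-4 b=61/8 c=0 d=-13/8
  seg 1: a=2 b=11/4 c=-39/8 d=9/8
  seg 2: a=-3 b=-13/4 c=15/8 d=-5/8
S(3/4) = 529/512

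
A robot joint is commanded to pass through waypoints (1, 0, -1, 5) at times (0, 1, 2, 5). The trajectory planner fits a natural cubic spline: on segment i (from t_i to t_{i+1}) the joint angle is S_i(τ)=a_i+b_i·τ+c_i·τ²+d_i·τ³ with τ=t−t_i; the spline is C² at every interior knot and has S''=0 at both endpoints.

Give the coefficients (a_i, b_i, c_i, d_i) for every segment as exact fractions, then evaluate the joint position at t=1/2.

  seg 0: a=1 b=-28/31 c=0 d=-3/31
  seg 1: a=0 b=-37/31 c=-9/31 d=15/31
  seg 2: a=-1 b=-10/31 c=36/31 d=-4/31
S(1/2) = 133/248

Δ: Δ0=-1, Δ1=-1, Δ2=2
row 1: diag=4, rhs=0; c'=1/4, d'=0
row 2: denom=8−1·1/4=31/4; d'=(18−1·0)/(31/4)=72/31
back: M2=72/31
back: M1=0−1/4·72/31=-18/31
M: M0=0, M1=-18/31, M2=72/31, M3=0
seg 0: a=1, c=M0/2=0, d=(M1−M0)/(6·1)=-3/31, b=Δ0−h0·(2M0+M1)/6=-28/31
seg 1: a=0, c=M1/2=-9/31, d=(M2−M1)/(6·1)=15/31, b=Δ1−h1·(2M1+M2)/6=-37/31
seg 2: a=-1, c=M2/2=36/31, d=(M3−M2)/(6·3)=-4/31, b=Δ2−h2·(2M2+M3)/6=-10/31
t_q=1/2 → seg 0, τ=1/2; S=1+-28/31·τ+0·τ²+-3/31·τ³=133/248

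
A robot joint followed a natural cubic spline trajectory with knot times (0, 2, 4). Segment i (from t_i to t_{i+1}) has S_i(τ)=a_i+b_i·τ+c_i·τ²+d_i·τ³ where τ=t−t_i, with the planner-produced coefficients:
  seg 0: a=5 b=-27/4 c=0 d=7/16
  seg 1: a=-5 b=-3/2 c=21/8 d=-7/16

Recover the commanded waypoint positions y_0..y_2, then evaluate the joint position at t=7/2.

y_0=5 y_1=-5 y_2=-1
S(7/2) = -361/128

y_0 = S_0(0) = a_0 = 5
y_1 = S_1(0) = a_1 = -5
y_2 = S_1(2) = -1
t_q=7/2 is in segment 1 (τ=3/2); S_1(τ)=-361/128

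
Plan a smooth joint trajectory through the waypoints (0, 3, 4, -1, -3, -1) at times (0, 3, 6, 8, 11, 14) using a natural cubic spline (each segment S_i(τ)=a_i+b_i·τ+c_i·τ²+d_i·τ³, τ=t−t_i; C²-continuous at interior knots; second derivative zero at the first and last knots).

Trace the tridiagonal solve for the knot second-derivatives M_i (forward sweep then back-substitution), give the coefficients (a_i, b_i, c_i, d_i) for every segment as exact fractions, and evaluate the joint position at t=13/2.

  seg 0: a=0 b=2381/2610 c=0 d=229/23490
  seg 1: a=3 b=1534/1305 c=229/2610 d=-577/4698
  seg 2: a=4 b=-4213/2610 c=-1328/1305 d=25/87
  seg 3: a=-1 b=-5837/2610 c=922/1305 d=-287/4698
  seg 4: a=-3 b=461/1305 c=409/2610 d=-409/23490
S(13/2) = 10351/3480

Δ: Δ0=1, Δ1=1/3, Δ2=-5/2, Δ3=-2/3, Δ4=2/3
row 1: diag=12, rhs=-4; c'=1/4, d'=-1/3
row 2: denom=10−3·1/4=37/4; d'=(-17−3·-1/3)/(37/4)=-64/37
row 3: denom=10−2·8/37=354/37; d'=(11−2·-64/37)/(354/37)=535/354
row 4: denom=12−3·37/118=1305/118; d'=(8−3·535/354)/(1305/118)=409/1305
back: M4=409/1305
back: M3=535/354−37/118·409/1305=1844/1305
back: M2=-64/37−8/37·1844/1305=-2656/1305
back: M1=-1/3−1/4·-2656/1305=229/1305
M: M0=0, M1=229/1305, M2=-2656/1305, M3=1844/1305, M4=409/1305, M5=0
seg 0: a=0, c=M0/2=0, d=(M1−M0)/(6·3)=229/23490, b=Δ0−h0·(2M0+M1)/6=2381/2610
seg 1: a=3, c=M1/2=229/2610, d=(M2−M1)/(6·3)=-577/4698, b=Δ1−h1·(2M1+M2)/6=1534/1305
seg 2: a=4, c=M2/2=-1328/1305, d=(M3−M2)/(6·2)=25/87, b=Δ2−h2·(2M2+M3)/6=-4213/2610
seg 3: a=-1, c=M3/2=922/1305, d=(M4−M3)/(6·3)=-287/4698, b=Δ3−h3·(2M3+M4)/6=-5837/2610
seg 4: a=-3, c=M4/2=409/2610, d=(M5−M4)/(6·3)=-409/23490, b=Δ4−h4·(2M4+M5)/6=461/1305
t_q=13/2 → seg 2, τ=1/2; S=4+-4213/2610·τ+-1328/1305·τ²+25/87·τ³=10351/3480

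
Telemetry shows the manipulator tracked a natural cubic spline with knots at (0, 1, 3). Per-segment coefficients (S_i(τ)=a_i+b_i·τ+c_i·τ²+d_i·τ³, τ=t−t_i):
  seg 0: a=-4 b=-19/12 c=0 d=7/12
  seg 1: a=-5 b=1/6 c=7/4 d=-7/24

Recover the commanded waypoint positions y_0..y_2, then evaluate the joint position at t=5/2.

y_0 = S_0(0) = a_0 = -4
y_1 = S_1(0) = a_1 = -5
y_2 = S_1(2) = 0
t_q=5/2 is in segment 1 (τ=3/2); S_1(τ)=-115/64

y_0=-4 y_1=-5 y_2=0
S(5/2) = -115/64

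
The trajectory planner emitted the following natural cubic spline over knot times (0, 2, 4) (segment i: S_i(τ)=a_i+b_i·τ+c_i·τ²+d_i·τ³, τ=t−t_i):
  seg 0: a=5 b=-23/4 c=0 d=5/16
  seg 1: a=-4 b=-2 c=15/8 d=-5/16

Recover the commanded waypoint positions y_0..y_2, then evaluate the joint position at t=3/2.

y_0 = S_0(0) = a_0 = 5
y_1 = S_1(0) = a_1 = -4
y_2 = S_1(2) = -3
t_q=3/2 is in segment 0 (τ=3/2); S_0(τ)=-329/128

y_0=5 y_1=-4 y_2=-3
S(3/2) = -329/128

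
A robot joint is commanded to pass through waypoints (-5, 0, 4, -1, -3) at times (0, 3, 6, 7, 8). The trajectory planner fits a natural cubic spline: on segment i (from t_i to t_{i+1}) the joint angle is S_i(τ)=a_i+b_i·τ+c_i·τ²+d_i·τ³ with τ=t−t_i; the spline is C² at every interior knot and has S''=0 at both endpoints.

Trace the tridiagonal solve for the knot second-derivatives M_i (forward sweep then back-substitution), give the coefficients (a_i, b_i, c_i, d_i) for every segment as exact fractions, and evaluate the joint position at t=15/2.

Δ: Δ0=5/3, Δ1=4/3, Δ2=-5, Δ3=-2
row 1: diag=12, rhs=-2; c'=1/4, d'=-1/6
row 2: denom=8−3·1/4=29/4; d'=(-38−3·-1/6)/(29/4)=-150/29
row 3: denom=4−1·4/29=112/29; d'=(18−1·-150/29)/(112/29)=6
back: M3=6
back: M2=-150/29−4/29·6=-6
back: M1=-1/6−1/4·-6=4/3
M: M0=0, M1=4/3, M2=-6, M3=6, M4=0
seg 0: a=-5, c=M0/2=0, d=(M1−M0)/(6·3)=2/27, b=Δ0−h0·(2M0+M1)/6=1
seg 1: a=0, c=M1/2=2/3, d=(M2−M1)/(6·3)=-11/27, b=Δ1−h1·(2M1+M2)/6=3
seg 2: a=4, c=M2/2=-3, d=(M3−M2)/(6·1)=2, b=Δ2−h2·(2M2+M3)/6=-4
seg 3: a=-1, c=M3/2=3, d=(M4−M3)/(6·1)=-1, b=Δ3−h3·(2M3+M4)/6=-4
t_q=15/2 → seg 3, τ=1/2; S=-1+-4·τ+3·τ²+-1·τ³=-19/8

  seg 0: a=-5 b=1 c=0 d=2/27
  seg 1: a=0 b=3 c=2/3 d=-11/27
  seg 2: a=4 b=-4 c=-3 d=2
  seg 3: a=-1 b=-4 c=3 d=-1
S(15/2) = -19/8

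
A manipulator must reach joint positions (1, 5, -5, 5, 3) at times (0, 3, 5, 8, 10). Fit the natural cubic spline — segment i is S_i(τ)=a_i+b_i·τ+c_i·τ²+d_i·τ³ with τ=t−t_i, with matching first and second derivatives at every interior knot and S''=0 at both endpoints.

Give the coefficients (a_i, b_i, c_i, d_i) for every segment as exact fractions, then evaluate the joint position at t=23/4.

  seg 0: a=1 b=3467/870 c=0 d=-769/2610
  seg 1: a=5 b=-1727/435 c=-769/290 d=1859/1740
  seg 2: a=-5 b=-764/435 c=109/29 d=-299/435
  seg 3: a=5 b=973/435 c=-352/145 d=176/435
S(23/4) = -8339/1856

Δ: Δ0=4/3, Δ1=-5, Δ2=10/3, Δ3=-1
row 1: diag=10, rhs=-38; c'=1/5, d'=-19/5
row 2: denom=10−2·1/5=48/5; d'=(50−2·-19/5)/(48/5)=6
row 3: denom=10−3·5/16=145/16; d'=(-26−3·6)/(145/16)=-704/145
back: M3=-704/145
back: M2=6−5/16·-704/145=218/29
back: M1=-19/5−1/5·218/29=-769/145
M: M0=0, M1=-769/145, M2=218/29, M3=-704/145, M4=0
seg 0: a=1, c=M0/2=0, d=(M1−M0)/(6·3)=-769/2610, b=Δ0−h0·(2M0+M1)/6=3467/870
seg 1: a=5, c=M1/2=-769/290, d=(M2−M1)/(6·2)=1859/1740, b=Δ1−h1·(2M1+M2)/6=-1727/435
seg 2: a=-5, c=M2/2=109/29, d=(M3−M2)/(6·3)=-299/435, b=Δ2−h2·(2M2+M3)/6=-764/435
seg 3: a=5, c=M3/2=-352/145, d=(M4−M3)/(6·2)=176/435, b=Δ3−h3·(2M3+M4)/6=973/435
t_q=23/4 → seg 2, τ=3/4; S=-5+-764/435·τ+109/29·τ²+-299/435·τ³=-8339/1856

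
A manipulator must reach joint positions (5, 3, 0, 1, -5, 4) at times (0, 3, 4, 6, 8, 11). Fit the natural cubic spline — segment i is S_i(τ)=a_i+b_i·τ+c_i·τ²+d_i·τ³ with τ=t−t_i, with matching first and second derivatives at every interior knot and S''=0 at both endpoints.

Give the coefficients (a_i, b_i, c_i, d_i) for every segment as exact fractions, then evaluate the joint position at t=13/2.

Δ: Δ0=-2/3, Δ1=-3, Δ2=1/2, Δ3=-3, Δ4=3
row 1: diag=8, rhs=-14; c'=1/8, d'=-7/4
row 2: denom=6−1·1/8=47/8; d'=(21−1·-7/4)/(47/8)=182/47
row 3: denom=8−2·16/47=344/47; d'=(-21−2·182/47)/(344/47)=-1351/344
row 4: denom=10−2·47/172=813/86; d'=(36−2·-1351/344)/(813/86)=7543/1626
back: M4=7543/1626
back: M3=-1351/344−47/172·7543/1626=-8447/1626
back: M2=182/47−16/47·-8447/1626=4586/813
back: M1=-7/4−1/8·4586/813=-1996/813
M: M0=0, M1=-1996/813, M2=4586/813, M3=-8447/1626, M4=7543/1626, M5=0
seg 0: a=5, c=M0/2=0, d=(M1−M0)/(6·3)=-998/7317, b=Δ0−h0·(2M0+M1)/6=152/271
seg 1: a=3, c=M1/2=-998/813, d=(M2−M1)/(6·1)=1097/813, b=Δ1−h1·(2M1+M2)/6=-846/271
seg 2: a=0, c=M2/2=2293/813, d=(M3−M2)/(6·2)=-5873/6504, b=Δ2−h2·(2M2+M3)/6=-1243/813
seg 3: a=1, c=M3/2=-8447/3252, d=(M4−M3)/(6·2)=2665/3252, b=Δ3−h3·(2M3+M4)/6=-587/542
seg 4: a=-5, c=M4/2=7543/3252, d=(M5−M4)/(6·3)=-7543/29268, b=Δ4−h4·(2M4+M5)/6=-2665/1626
t_q=13/2 → seg 3, τ=1/2; S=1+-587/542·τ+-8447/3252·τ²+2665/3252·τ³=-767/8672

  seg 0: a=5 b=152/271 c=0 d=-998/7317
  seg 1: a=3 b=-846/271 c=-998/813 d=1097/813
  seg 2: a=0 b=-1243/813 c=2293/813 d=-5873/6504
  seg 3: a=1 b=-587/542 c=-8447/3252 d=2665/3252
  seg 4: a=-5 b=-2665/1626 c=7543/3252 d=-7543/29268
S(13/2) = -767/8672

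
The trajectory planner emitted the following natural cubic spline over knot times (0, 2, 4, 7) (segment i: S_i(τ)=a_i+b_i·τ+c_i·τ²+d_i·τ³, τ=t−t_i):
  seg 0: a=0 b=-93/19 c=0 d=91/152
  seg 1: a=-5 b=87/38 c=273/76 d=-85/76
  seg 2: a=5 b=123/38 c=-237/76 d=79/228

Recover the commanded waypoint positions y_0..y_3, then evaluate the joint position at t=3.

y_0 = S_0(0) = a_0 = 0
y_1 = S_1(0) = a_1 = -5
y_2 = S_2(0) = a_2 = 5
y_3 = S_2(3) = -4
t_q=3 is in segment 1 (τ=1); S_1(τ)=-9/38

y_0=0 y_1=-5 y_2=5 y_3=-4
S(3) = -9/38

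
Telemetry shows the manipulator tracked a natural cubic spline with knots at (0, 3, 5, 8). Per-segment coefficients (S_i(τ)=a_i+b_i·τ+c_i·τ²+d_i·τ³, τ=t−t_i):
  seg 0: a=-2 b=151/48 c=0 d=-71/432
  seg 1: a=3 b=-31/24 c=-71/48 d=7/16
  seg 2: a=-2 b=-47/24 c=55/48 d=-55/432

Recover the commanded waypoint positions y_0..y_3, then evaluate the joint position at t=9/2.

y_0 = S_0(0) = a_0 = -2
y_1 = S_1(0) = a_1 = 3
y_2 = S_2(0) = a_2 = -2
y_3 = S_2(3) = -1
t_q=9/2 is in segment 1 (τ=3/2); S_1(τ)=-101/128

y_0=-2 y_1=3 y_2=-2 y_3=-1
S(9/2) = -101/128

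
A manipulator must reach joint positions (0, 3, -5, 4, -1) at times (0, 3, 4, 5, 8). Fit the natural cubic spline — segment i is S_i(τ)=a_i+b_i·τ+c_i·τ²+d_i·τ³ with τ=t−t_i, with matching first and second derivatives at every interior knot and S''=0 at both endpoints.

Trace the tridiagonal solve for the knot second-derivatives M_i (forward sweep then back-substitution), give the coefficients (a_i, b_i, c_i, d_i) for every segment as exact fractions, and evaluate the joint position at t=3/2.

  seg 0: a=0 b=1517/240 c=0 d=-1277/2160
  seg 1: a=3 b=-1157/120 c=-1277/240 d=557/80
  seg 2: a=-5 b=29/48 c=467/30 d=-1721/240
  seg 3: a=4 b=409/40 c=-1427/240 d=1427/2160
S(3/2) = 4791/640

Δ: Δ0=1, Δ1=-8, Δ2=9, Δ3=-5/3
row 1: diag=8, rhs=-54; c'=1/8, d'=-27/4
row 2: denom=4−1·1/8=31/8; d'=(102−1·-27/4)/(31/8)=870/31
row 3: denom=8−1·8/31=240/31; d'=(-64−1·870/31)/(240/31)=-1427/120
back: M3=-1427/120
back: M2=870/31−8/31·-1427/120=467/15
back: M1=-27/4−1/8·467/15=-1277/120
M: M0=0, M1=-1277/120, M2=467/15, M3=-1427/120, M4=0
seg 0: a=0, c=M0/2=0, d=(M1−M0)/(6·3)=-1277/2160, b=Δ0−h0·(2M0+M1)/6=1517/240
seg 1: a=3, c=M1/2=-1277/240, d=(M2−M1)/(6·1)=557/80, b=Δ1−h1·(2M1+M2)/6=-1157/120
seg 2: a=-5, c=M2/2=467/30, d=(M3−M2)/(6·1)=-1721/240, b=Δ2−h2·(2M2+M3)/6=29/48
seg 3: a=4, c=M3/2=-1427/240, d=(M4−M3)/(6·3)=1427/2160, b=Δ3−h3·(2M3+M4)/6=409/40
t_q=3/2 → seg 0, τ=3/2; S=0+1517/240·τ+0·τ²+-1277/2160·τ³=4791/640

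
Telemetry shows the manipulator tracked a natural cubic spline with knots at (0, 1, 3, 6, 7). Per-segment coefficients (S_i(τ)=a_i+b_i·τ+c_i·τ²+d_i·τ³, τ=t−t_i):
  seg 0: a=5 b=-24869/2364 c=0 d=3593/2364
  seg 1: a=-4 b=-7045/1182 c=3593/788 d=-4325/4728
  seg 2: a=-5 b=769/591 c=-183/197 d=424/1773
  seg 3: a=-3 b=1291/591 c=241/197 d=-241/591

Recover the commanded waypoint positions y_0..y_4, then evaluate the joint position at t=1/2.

y_0 = S_0(0) = a_0 = 5
y_1 = S_1(0) = a_1 = -4
y_2 = S_2(0) = a_2 = -5
y_3 = S_3(0) = a_3 = -3
y_4 = S_3(1) = 0
t_q=1/2 is in segment 0 (τ=1/2); S_0(τ)=-441/6304

y_0=5 y_1=-4 y_2=-5 y_3=-3 y_4=0
S(1/2) = -441/6304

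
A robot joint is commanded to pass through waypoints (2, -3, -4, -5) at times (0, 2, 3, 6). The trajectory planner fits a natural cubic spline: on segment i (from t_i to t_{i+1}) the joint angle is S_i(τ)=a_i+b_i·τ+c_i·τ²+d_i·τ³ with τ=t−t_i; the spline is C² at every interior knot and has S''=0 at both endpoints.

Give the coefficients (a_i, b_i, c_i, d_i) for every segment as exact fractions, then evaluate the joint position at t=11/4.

Δ: Δ0=-5/2, Δ1=-1, Δ2=-1/3
row 1: diag=6, rhs=9; c'=1/6, d'=3/2
row 2: denom=8−1·1/6=47/6; d'=(4−1·3/2)/(47/6)=15/47
back: M2=15/47
back: M1=3/2−1/6·15/47=68/47
M: M0=0, M1=68/47, M2=15/47, M3=0
seg 0: a=2, c=M0/2=0, d=(M1−M0)/(6·2)=17/141, b=Δ0−h0·(2M0+M1)/6=-841/282
seg 1: a=-3, c=M1/2=34/47, d=(M2−M1)/(6·1)=-53/282, b=Δ1−h1·(2M1+M2)/6=-433/282
seg 2: a=-4, c=M2/2=15/94, d=(M3−M2)/(6·3)=-5/282, b=Δ2−h2·(2M2+M3)/6=-92/141
t_q=11/4 → seg 1, τ=3/4; S=-3+-433/282·τ+34/47·τ²+-53/282·τ³=-23005/6016

  seg 0: a=2 b=-841/282 c=0 d=17/141
  seg 1: a=-3 b=-433/282 c=34/47 d=-53/282
  seg 2: a=-4 b=-92/141 c=15/94 d=-5/282
S(11/4) = -23005/6016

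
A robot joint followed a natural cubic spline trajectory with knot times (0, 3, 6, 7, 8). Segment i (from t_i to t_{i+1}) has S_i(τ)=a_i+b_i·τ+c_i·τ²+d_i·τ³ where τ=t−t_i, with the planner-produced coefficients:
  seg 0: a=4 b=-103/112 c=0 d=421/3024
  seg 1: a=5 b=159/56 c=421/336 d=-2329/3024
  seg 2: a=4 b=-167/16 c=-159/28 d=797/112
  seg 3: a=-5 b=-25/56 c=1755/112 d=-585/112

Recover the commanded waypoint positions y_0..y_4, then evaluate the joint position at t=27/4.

y_0=4 y_1=5 y_2=4 y_3=-5 y_4=5
S(27/4) = -28817/7168

y_0 = S_0(0) = a_0 = 4
y_1 = S_1(0) = a_1 = 5
y_2 = S_2(0) = a_2 = 4
y_3 = S_3(0) = a_3 = -5
y_4 = S_3(1) = 5
t_q=27/4 is in segment 2 (τ=3/4); S_2(τ)=-28817/7168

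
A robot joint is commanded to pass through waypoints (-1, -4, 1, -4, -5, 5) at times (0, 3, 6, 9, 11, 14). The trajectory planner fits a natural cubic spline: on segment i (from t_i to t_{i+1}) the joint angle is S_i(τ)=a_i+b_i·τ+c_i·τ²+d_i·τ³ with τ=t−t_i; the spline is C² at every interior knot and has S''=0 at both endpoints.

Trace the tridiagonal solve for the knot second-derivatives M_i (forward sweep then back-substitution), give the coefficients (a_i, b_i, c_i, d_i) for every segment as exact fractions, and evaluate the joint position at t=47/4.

  seg 0: a=-1 b=-59/30 c=0 d=29/270
  seg 1: a=-4 b=14/15 c=29/30 d=-13/54
  seg 2: a=1 b=7/30 c=-6/5 d=17/90
  seg 3: a=-4 b=-28/15 c=1/2 d=11/120
  seg 4: a=-5 b=37/30 c=21/20 d=-7/60
S(47/4) = -4523/1280

Δ: Δ0=-1, Δ1=5/3, Δ2=-5/3, Δ3=-1/2, Δ4=10/3
row 1: diag=12, rhs=16; c'=1/4, d'=4/3
row 2: denom=12−3·1/4=45/4; d'=(-20−3·4/3)/(45/4)=-32/15
row 3: denom=10−3·4/15=46/5; d'=(7−3·-32/15)/(46/5)=67/46
row 4: denom=10−2·5/23=220/23; d'=(23−2·67/46)/(220/23)=21/10
back: M4=21/10
back: M3=67/46−5/23·21/10=1
back: M2=-32/15−4/15·1=-12/5
back: M1=4/3−1/4·-12/5=29/15
M: M0=0, M1=29/15, M2=-12/5, M3=1, M4=21/10, M5=0
seg 0: a=-1, c=M0/2=0, d=(M1−M0)/(6·3)=29/270, b=Δ0−h0·(2M0+M1)/6=-59/30
seg 1: a=-4, c=M1/2=29/30, d=(M2−M1)/(6·3)=-13/54, b=Δ1−h1·(2M1+M2)/6=14/15
seg 2: a=1, c=M2/2=-6/5, d=(M3−M2)/(6·3)=17/90, b=Δ2−h2·(2M2+M3)/6=7/30
seg 3: a=-4, c=M3/2=1/2, d=(M4−M3)/(6·2)=11/120, b=Δ3−h3·(2M3+M4)/6=-28/15
seg 4: a=-5, c=M4/2=21/20, d=(M5−M4)/(6·3)=-7/60, b=Δ4−h4·(2M4+M5)/6=37/30
t_q=47/4 → seg 4, τ=3/4; S=-5+37/30·τ+21/20·τ²+-7/60·τ³=-4523/1280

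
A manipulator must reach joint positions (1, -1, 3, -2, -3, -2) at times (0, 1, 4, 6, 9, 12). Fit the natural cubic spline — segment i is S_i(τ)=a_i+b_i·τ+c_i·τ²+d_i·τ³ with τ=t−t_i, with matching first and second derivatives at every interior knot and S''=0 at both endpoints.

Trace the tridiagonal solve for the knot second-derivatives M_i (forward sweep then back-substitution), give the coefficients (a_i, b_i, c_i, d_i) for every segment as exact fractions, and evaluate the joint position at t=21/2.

Δ: Δ0=-2, Δ1=4/3, Δ2=-5/2, Δ3=-1/3, Δ4=1/3
row 1: diag=8, rhs=20; c'=3/8, d'=5/2
row 2: denom=10−3·3/8=71/8; d'=(-23−3·5/2)/(71/8)=-244/71
row 3: denom=10−2·16/71=678/71; d'=(13−2·-244/71)/(678/71)=1411/678
row 4: denom=12−3·71/226=2499/226; d'=(4−3·1411/678)/(2499/226)=-169/833
back: M4=-169/833
back: M3=1411/678−71/226·-169/833=5360/2499
back: M2=-244/71−16/71·5360/2499=-9796/2499
back: M1=5/2−3/8·-9796/2499=3307/833
M: M0=0, M1=3307/833, M2=-9796/2499, M3=5360/2499, M4=-169/833, M5=0
seg 0: a=1, c=M0/2=0, d=(M1−M0)/(6·1)=3307/4998, b=Δ0−h0·(2M0+M1)/6=-13303/4998
seg 1: a=-1, c=M1/2=3307/1666, d=(M2−M1)/(6·3)=-19717/44982, b=Δ1−h1·(2M1+M2)/6=-1691/2499
seg 2: a=3, c=M2/2=-4898/2499, d=(M3−M2)/(6·2)=421/833, b=Δ2−h2·(2M2+M3)/6=-3007/4998
seg 3: a=-2, c=M3/2=2680/2499, d=(M4−M3)/(6·3)=-5867/44982, b=Δ3−h3·(2M3+M4)/6=-1697/714
seg 4: a=-3, c=M4/2=-169/1666, d=(M5−M4)/(6·3)=169/14994, b=Δ4−h4·(2M4+M5)/6=1340/2499
t_q=21/2 → seg 4, τ=3/2; S=-3+1340/2499·τ+-169/1666·τ²+169/14994·τ³=-31799/13328

  seg 0: a=1 b=-13303/4998 c=0 d=3307/4998
  seg 1: a=-1 b=-1691/2499 c=3307/1666 d=-19717/44982
  seg 2: a=3 b=-3007/4998 c=-4898/2499 d=421/833
  seg 3: a=-2 b=-1697/714 c=2680/2499 d=-5867/44982
  seg 4: a=-3 b=1340/2499 c=-169/1666 d=169/14994
S(21/2) = -31799/13328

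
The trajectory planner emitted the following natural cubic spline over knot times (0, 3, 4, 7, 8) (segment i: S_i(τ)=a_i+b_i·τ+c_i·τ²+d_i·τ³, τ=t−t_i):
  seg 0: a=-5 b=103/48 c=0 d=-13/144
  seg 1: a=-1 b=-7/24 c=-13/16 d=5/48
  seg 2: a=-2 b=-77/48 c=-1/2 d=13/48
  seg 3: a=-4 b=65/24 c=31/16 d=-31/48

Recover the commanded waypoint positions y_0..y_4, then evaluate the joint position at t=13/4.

y_0 = S_0(0) = a_0 = -5
y_1 = S_1(0) = a_1 = -1
y_2 = S_2(0) = a_2 = -2
y_3 = S_3(0) = a_3 = -4
y_4 = S_3(1) = 0
t_q=13/4 is in segment 1 (τ=1/4); S_1(τ)=-1149/1024

y_0=-5 y_1=-1 y_2=-2 y_3=-4 y_4=0
S(13/4) = -1149/1024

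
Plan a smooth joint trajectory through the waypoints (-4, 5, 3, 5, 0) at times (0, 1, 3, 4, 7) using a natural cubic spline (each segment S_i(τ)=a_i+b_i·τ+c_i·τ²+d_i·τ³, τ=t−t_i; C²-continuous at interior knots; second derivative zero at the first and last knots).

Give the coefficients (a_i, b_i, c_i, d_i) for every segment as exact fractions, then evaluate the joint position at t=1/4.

Δ: Δ0=9, Δ1=-1, Δ2=2, Δ3=-5/3
row 1: diag=6, rhs=-60; c'=1/3, d'=-10
row 2: denom=6−2·1/3=16/3; d'=(18−2·-10)/(16/3)=57/8
row 3: denom=8−1·3/16=125/16; d'=(-22−1·57/8)/(125/16)=-466/125
back: M3=-466/125
back: M2=57/8−3/16·-466/125=978/125
back: M1=-10−1/3·978/125=-1576/125
M: M0=0, M1=-1576/125, M2=978/125, M3=-466/125, M4=0
seg 0: a=-4, c=M0/2=0, d=(M1−M0)/(6·1)=-788/375, b=Δ0−h0·(2M0+M1)/6=4163/375
seg 1: a=5, c=M1/2=-788/125, d=(M2−M1)/(6·2)=1277/750, b=Δ1−h1·(2M1+M2)/6=1799/375
seg 2: a=3, c=M2/2=489/125, d=(M3−M2)/(6·1)=-722/375, b=Δ2−h2·(2M2+M3)/6=1/75
seg 3: a=5, c=M3/2=-233/125, d=(M4−M3)/(6·3)=233/1125, b=Δ3−h3·(2M3+M4)/6=773/375
t_q=1/4 → seg 0, τ=1/4; S=-4+4163/375·τ+0·τ²+-788/375·τ³=-503/400

  seg 0: a=-4 b=4163/375 c=0 d=-788/375
  seg 1: a=5 b=1799/375 c=-788/125 d=1277/750
  seg 2: a=3 b=1/75 c=489/125 d=-722/375
  seg 3: a=5 b=773/375 c=-233/125 d=233/1125
S(1/4) = -503/400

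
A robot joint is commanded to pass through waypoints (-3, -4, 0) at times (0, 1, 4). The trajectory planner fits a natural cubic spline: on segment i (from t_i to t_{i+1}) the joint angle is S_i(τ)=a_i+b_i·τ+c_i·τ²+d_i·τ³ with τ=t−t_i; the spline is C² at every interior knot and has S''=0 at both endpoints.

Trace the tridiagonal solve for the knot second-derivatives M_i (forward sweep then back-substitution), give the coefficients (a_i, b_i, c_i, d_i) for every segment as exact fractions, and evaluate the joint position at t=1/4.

  seg 0: a=-3 b=-31/24 c=0 d=7/24
  seg 1: a=-4 b=-5/12 c=7/8 d=-7/72
S(1/4) = -1699/512

Δ: Δ0=-1, Δ1=4/3
row 1: diag=8, rhs=14; c'=3/8, d'=7/4
back: M1=7/4
M: M0=0, M1=7/4, M2=0
seg 0: a=-3, c=M0/2=0, d=(M1−M0)/(6·1)=7/24, b=Δ0−h0·(2M0+M1)/6=-31/24
seg 1: a=-4, c=M1/2=7/8, d=(M2−M1)/(6·3)=-7/72, b=Δ1−h1·(2M1+M2)/6=-5/12
t_q=1/4 → seg 0, τ=1/4; S=-3+-31/24·τ+0·τ²+7/24·τ³=-1699/512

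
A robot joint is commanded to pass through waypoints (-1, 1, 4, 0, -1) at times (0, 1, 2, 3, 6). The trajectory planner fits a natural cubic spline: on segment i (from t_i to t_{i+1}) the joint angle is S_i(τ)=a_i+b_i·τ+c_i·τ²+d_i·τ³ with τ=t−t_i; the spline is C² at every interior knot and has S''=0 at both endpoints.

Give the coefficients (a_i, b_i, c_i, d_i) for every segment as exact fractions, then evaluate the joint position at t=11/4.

Δ: Δ0=2, Δ1=3, Δ2=-4, Δ3=-1/3
row 1: diag=4, rhs=6; c'=1/4, d'=3/2
row 2: denom=4−1·1/4=15/4; d'=(-42−1·3/2)/(15/4)=-58/5
row 3: denom=8−1·4/15=116/15; d'=(22−1·-58/5)/(116/15)=126/29
back: M3=126/29
back: M2=-58/5−4/15·126/29=-370/29
back: M1=3/2−1/4·-370/29=136/29
M: M0=0, M1=136/29, M2=-370/29, M3=126/29, M4=0
seg 0: a=-1, c=M0/2=0, d=(M1−M0)/(6·1)=68/87, b=Δ0−h0·(2M0+M1)/6=106/87
seg 1: a=1, c=M1/2=68/29, d=(M2−M1)/(6·1)=-253/87, b=Δ1−h1·(2M1+M2)/6=310/87
seg 2: a=4, c=M2/2=-185/29, d=(M3−M2)/(6·1)=248/87, b=Δ2−h2·(2M2+M3)/6=-41/87
seg 3: a=0, c=M3/2=63/29, d=(M4−M3)/(6·3)=-7/29, b=Δ3−h3·(2M3+M4)/6=-407/87
t_q=11/4 → seg 2, τ=3/4; S=4+-41/87·τ+-185/29·τ²+248/87·τ³=585/464

  seg 0: a=-1 b=106/87 c=0 d=68/87
  seg 1: a=1 b=310/87 c=68/29 d=-253/87
  seg 2: a=4 b=-41/87 c=-185/29 d=248/87
  seg 3: a=0 b=-407/87 c=63/29 d=-7/29
S(11/4) = 585/464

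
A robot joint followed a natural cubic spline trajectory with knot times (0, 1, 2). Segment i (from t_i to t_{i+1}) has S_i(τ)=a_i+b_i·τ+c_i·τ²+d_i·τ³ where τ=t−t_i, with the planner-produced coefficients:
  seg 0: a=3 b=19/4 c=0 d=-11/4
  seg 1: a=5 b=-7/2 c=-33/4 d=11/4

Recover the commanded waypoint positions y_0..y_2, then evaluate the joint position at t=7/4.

y_0=3 y_1=5 y_2=-4
S(7/4) = -283/256

y_0 = S_0(0) = a_0 = 3
y_1 = S_1(0) = a_1 = 5
y_2 = S_1(1) = -4
t_q=7/4 is in segment 1 (τ=3/4); S_1(τ)=-283/256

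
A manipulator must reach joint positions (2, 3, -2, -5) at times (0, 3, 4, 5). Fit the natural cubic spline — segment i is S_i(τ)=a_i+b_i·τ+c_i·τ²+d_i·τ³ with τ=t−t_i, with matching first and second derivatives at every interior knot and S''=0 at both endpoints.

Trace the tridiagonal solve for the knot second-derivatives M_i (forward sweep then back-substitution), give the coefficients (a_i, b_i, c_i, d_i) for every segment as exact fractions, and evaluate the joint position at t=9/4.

  seg 0: a=2 b=241/93 c=0 d=-70/279
  seg 1: a=3 b=-389/93 c=-70/31 d=134/93
  seg 2: a=-2 b=-407/93 c=64/31 d=-64/93
S(9/4) = 4933/992

Δ: Δ0=1/3, Δ1=-5, Δ2=-3
row 1: diag=8, rhs=-32; c'=1/8, d'=-4
row 2: denom=4−1·1/8=31/8; d'=(12−1·-4)/(31/8)=128/31
back: M2=128/31
back: M1=-4−1/8·128/31=-140/31
M: M0=0, M1=-140/31, M2=128/31, M3=0
seg 0: a=2, c=M0/2=0, d=(M1−M0)/(6·3)=-70/279, b=Δ0−h0·(2M0+M1)/6=241/93
seg 1: a=3, c=M1/2=-70/31, d=(M2−M1)/(6·1)=134/93, b=Δ1−h1·(2M1+M2)/6=-389/93
seg 2: a=-2, c=M2/2=64/31, d=(M3−M2)/(6·1)=-64/93, b=Δ2−h2·(2M2+M3)/6=-407/93
t_q=9/4 → seg 0, τ=9/4; S=2+241/93·τ+0·τ²+-70/279·τ³=4933/992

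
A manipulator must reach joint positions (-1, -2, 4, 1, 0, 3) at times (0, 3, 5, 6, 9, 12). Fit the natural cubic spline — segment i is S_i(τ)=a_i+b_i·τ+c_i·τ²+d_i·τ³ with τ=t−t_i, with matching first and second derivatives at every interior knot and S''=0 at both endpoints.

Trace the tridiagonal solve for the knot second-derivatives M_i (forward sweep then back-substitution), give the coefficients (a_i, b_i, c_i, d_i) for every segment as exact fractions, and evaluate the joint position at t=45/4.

Δ: Δ0=-1/3, Δ1=3, Δ2=-3, Δ3=-1/3, Δ4=1
row 1: diag=10, rhs=20; c'=1/5, d'=2
row 2: denom=6−2·1/5=28/5; d'=(-36−2·2)/(28/5)=-50/7
row 3: denom=8−1·5/28=219/28; d'=(16−1·-50/7)/(219/28)=216/73
row 4: denom=12−3·28/73=792/73; d'=(8−3·216/73)/(792/73)=-8/99
back: M4=-8/99
back: M3=216/73−28/73·-8/99=296/99
back: M2=-50/7−5/28·296/99=-760/99
back: M1=2−1/5·-760/99=350/99
M: M0=0, M1=350/99, M2=-760/99, M3=296/99, M4=-8/99, M5=0
seg 0: a=-1, c=M0/2=0, d=(M1−M0)/(6·3)=175/891, b=Δ0−h0·(2M0+M1)/6=-208/99
seg 1: a=-2, c=M1/2=175/99, d=(M2−M1)/(6·2)=-185/198, b=Δ1−h1·(2M1+M2)/6=317/99
seg 2: a=4, c=M2/2=-380/99, d=(M3−M2)/(6·1)=16/9, b=Δ2−h2·(2M2+M3)/6=-31/33
seg 3: a=1, c=M3/2=148/99, d=(M4−M3)/(6·3)=-152/891, b=Δ3−h3·(2M3+M4)/6=-325/99
seg 4: a=0, c=M4/2=-4/99, d=(M5−M4)/(6·3)=4/891, b=Δ4−h4·(2M4+M5)/6=107/99
t_q=45/4 → seg 4, τ=9/4; S=0+107/99·τ+-4/99·τ²+4/891·τ³=401/176

  seg 0: a=-1 b=-208/99 c=0 d=175/891
  seg 1: a=-2 b=317/99 c=175/99 d=-185/198
  seg 2: a=4 b=-31/33 c=-380/99 d=16/9
  seg 3: a=1 b=-325/99 c=148/99 d=-152/891
  seg 4: a=0 b=107/99 c=-4/99 d=4/891
S(45/4) = 401/176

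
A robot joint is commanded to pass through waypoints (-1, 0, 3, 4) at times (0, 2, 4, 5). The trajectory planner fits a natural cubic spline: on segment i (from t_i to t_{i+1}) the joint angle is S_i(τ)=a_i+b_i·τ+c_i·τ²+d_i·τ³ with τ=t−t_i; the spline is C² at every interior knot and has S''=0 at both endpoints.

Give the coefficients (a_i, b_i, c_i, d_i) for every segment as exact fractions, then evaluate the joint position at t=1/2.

  seg 0: a=-1 b=2/11 c=0 d=7/88
  seg 1: a=0 b=25/22 c=21/44 d=-13/88
  seg 2: a=3 b=14/11 c=-9/22 d=3/22
S(1/2) = -633/704

Δ: Δ0=1/2, Δ1=3/2, Δ2=1
row 1: diag=8, rhs=6; c'=1/4, d'=3/4
row 2: denom=6−2·1/4=11/2; d'=(-3−2·3/4)/(11/2)=-9/11
back: M2=-9/11
back: M1=3/4−1/4·-9/11=21/22
M: M0=0, M1=21/22, M2=-9/11, M3=0
seg 0: a=-1, c=M0/2=0, d=(M1−M0)/(6·2)=7/88, b=Δ0−h0·(2M0+M1)/6=2/11
seg 1: a=0, c=M1/2=21/44, d=(M2−M1)/(6·2)=-13/88, b=Δ1−h1·(2M1+M2)/6=25/22
seg 2: a=3, c=M2/2=-9/22, d=(M3−M2)/(6·1)=3/22, b=Δ2−h2·(2M2+M3)/6=14/11
t_q=1/2 → seg 0, τ=1/2; S=-1+2/11·τ+0·τ²+7/88·τ³=-633/704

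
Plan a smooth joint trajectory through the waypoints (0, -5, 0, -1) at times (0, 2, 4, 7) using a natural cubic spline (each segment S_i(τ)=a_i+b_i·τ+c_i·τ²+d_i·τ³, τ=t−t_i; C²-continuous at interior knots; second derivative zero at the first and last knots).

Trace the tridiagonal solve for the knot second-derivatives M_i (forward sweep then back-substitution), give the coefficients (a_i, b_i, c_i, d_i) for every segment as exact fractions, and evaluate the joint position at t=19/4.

Δ: Δ0=-5/2, Δ1=5/2, Δ2=-1/3
row 1: diag=8, rhs=30; c'=1/4, d'=15/4
row 2: denom=10−2·1/4=19/2; d'=(-17−2·15/4)/(19/2)=-49/19
back: M2=-49/19
back: M1=15/4−1/4·-49/19=167/38
M: M0=0, M1=167/38, M2=-49/19, M3=0
seg 0: a=0, c=M0/2=0, d=(M1−M0)/(6·2)=167/456, b=Δ0−h0·(2M0+M1)/6=-226/57
seg 1: a=-5, c=M1/2=167/76, d=(M2−M1)/(6·2)=-265/456, b=Δ1−h1·(2M1+M2)/6=49/114
seg 2: a=0, c=M2/2=-49/38, d=(M3−M2)/(6·3)=49/342, b=Δ2−h2·(2M2+M3)/6=128/57
t_q=19/4 → seg 2, τ=3/4; S=0+128/57·τ+-49/38·τ²+49/342·τ³=2479/2432

  seg 0: a=0 b=-226/57 c=0 d=167/456
  seg 1: a=-5 b=49/114 c=167/76 d=-265/456
  seg 2: a=0 b=128/57 c=-49/38 d=49/342
S(19/4) = 2479/2432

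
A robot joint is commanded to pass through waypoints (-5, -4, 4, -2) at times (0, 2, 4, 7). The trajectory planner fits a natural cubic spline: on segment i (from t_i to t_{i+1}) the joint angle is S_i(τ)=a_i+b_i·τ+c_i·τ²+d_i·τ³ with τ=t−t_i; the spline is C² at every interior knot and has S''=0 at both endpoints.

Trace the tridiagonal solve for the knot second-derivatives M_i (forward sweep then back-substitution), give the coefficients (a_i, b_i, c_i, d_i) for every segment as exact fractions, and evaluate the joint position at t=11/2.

  seg 0: a=-5 b=-14/19 c=0 d=47/152
  seg 1: a=-4 b=113/38 c=141/76 d=-51/76
  seg 2: a=4 b=89/38 c=-165/76 d=55/228
S(11/2) = 2093/608

Δ: Δ0=1/2, Δ1=4, Δ2=-2
row 1: diag=8, rhs=21; c'=1/4, d'=21/8
row 2: denom=10−2·1/4=19/2; d'=(-36−2·21/8)/(19/2)=-165/38
back: M2=-165/38
back: M1=21/8−1/4·-165/38=141/38
M: M0=0, M1=141/38, M2=-165/38, M3=0
seg 0: a=-5, c=M0/2=0, d=(M1−M0)/(6·2)=47/152, b=Δ0−h0·(2M0+M1)/6=-14/19
seg 1: a=-4, c=M1/2=141/76, d=(M2−M1)/(6·2)=-51/76, b=Δ1−h1·(2M1+M2)/6=113/38
seg 2: a=4, c=M2/2=-165/76, d=(M3−M2)/(6·3)=55/228, b=Δ2−h2·(2M2+M3)/6=89/38
t_q=11/2 → seg 2, τ=3/2; S=4+89/38·τ+-165/76·τ²+55/228·τ³=2093/608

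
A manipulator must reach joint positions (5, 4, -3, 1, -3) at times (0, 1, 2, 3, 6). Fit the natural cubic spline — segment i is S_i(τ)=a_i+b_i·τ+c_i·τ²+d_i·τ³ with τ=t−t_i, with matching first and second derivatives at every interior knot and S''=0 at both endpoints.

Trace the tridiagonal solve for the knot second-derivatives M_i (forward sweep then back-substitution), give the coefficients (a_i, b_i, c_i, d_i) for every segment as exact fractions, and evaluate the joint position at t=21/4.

Δ: Δ0=-1, Δ1=-7, Δ2=4, Δ3=-4/3
row 1: diag=4, rhs=-36; c'=1/4, d'=-9
row 2: denom=4−1·1/4=15/4; d'=(66−1·-9)/(15/4)=20
row 3: denom=8−1·4/15=116/15; d'=(-32−1·20)/(116/15)=-195/29
back: M3=-195/29
back: M2=20−4/15·-195/29=632/29
back: M1=-9−1/4·632/29=-419/29
M: M0=0, M1=-419/29, M2=632/29, M3=-195/29, M4=0
seg 0: a=5, c=M0/2=0, d=(M1−M0)/(6·1)=-419/174, b=Δ0−h0·(2M0+M1)/6=245/174
seg 1: a=4, c=M1/2=-419/58, d=(M2−M1)/(6·1)=1051/174, b=Δ1−h1·(2M1+M2)/6=-506/87
seg 2: a=-3, c=M2/2=316/29, d=(M3−M2)/(6·1)=-827/174, b=Δ2−h2·(2M2+M3)/6=-373/174
seg 3: a=1, c=M3/2=-195/58, d=(M4−M3)/(6·3)=65/174, b=Δ3−h3·(2M3+M4)/6=469/87
t_q=21/4 → seg 3, τ=9/4; S=1+469/87·τ+-195/58·τ²+65/174·τ³=1351/3712

  seg 0: a=5 b=245/174 c=0 d=-419/174
  seg 1: a=4 b=-506/87 c=-419/58 d=1051/174
  seg 2: a=-3 b=-373/174 c=316/29 d=-827/174
  seg 3: a=1 b=469/87 c=-195/58 d=65/174
S(21/4) = 1351/3712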